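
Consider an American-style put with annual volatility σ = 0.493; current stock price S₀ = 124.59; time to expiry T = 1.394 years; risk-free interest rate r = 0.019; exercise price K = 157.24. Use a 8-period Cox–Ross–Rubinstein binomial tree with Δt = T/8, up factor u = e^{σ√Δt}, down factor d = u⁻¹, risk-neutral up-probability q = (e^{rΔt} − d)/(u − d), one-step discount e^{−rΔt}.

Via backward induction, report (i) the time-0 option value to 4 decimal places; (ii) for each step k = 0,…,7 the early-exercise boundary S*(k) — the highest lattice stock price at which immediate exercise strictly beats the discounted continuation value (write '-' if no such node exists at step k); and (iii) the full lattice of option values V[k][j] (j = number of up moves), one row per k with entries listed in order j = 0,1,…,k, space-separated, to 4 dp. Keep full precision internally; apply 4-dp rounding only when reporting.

Δt=0.17425  u=1.22850  d=0.81400  q=0.45673  discount=0.99669
step 8 (expiry): payoffs max(K−S,0) = 133.2251 120.9964 102.5407 74.6871 32.6500 0.0000 0.0000 0.0000 0.0000
step 7: (k=7,j=0): S=29.5023, (K−S)⁺=127.7377, hold=127.2180 ⇒ V=127.7377 exercise | (k=7,j=1): S=44.5253, (K−S)⁺=112.7147, hold=112.1950 ⇒ V=112.7147 exercise | (k=7,j=2): S=67.1981, (K−S)⁺=90.0419, hold=89.5221 ⇒ V=90.0419 exercise | (k=7,j=3): S=101.4163, (K−S)⁺=55.8237, hold=55.3040 ⇒ V=55.8237 exercise | (k=7,j=4): S=153.0589, (K−S)⁺=4.1811, hold=17.6790 ⇒ V=17.6790 continue | (k=7,j=5): S=230.9985, (K−S)⁺=0.0000, hold=0.0000 ⇒ V=0.0000 continue | (k=7,j=6): S=348.6260, (K−S)⁺=0.0000, hold=0.0000 ⇒ V=0.0000 continue | (k=7,j=7): S=526.1511, (K−S)⁺=0.0000, hold=0.0000 ⇒ V=0.0000 continue  boundary S*=101.4163
step 6: (k=6,j=0): S=36.2436, (K−S)⁺=120.9964, hold=120.4767 ⇒ V=120.9964 exercise | (k=6,j=1): S=54.6993, (K−S)⁺=102.5407, hold=102.0210 ⇒ V=102.5407 exercise | (k=6,j=2): S=82.5529, (K−S)⁺=74.6871, hold=74.1673 ⇒ V=74.6871 exercise | (k=6,j=3): S=124.5900, (K−S)⁺=32.6500, hold=38.2748 ⇒ V=38.2748 continue | (k=6,j=4): S=188.0329, (K−S)⁺=0.0000, hold=9.5727 ⇒ V=9.5727 continue | (k=6,j=5): S=283.7818, (K−S)⁺=0.0000, hold=0.0000 ⇒ V=0.0000 continue | (k=6,j=6): S=428.2872, (K−S)⁺=0.0000, hold=0.0000 ⇒ V=0.0000 continue  boundary S*=82.5529
step 5: (k=5,j=0): S=44.5253, (K−S)⁺=112.7147, hold=112.1950 ⇒ V=112.7147 exercise | (k=5,j=1): S=67.1981, (K−S)⁺=90.0419, hold=89.5221 ⇒ V=90.0419 exercise | (k=5,j=2): S=101.4163, (K−S)⁺=55.8237, hold=57.8645 ⇒ V=57.8645 continue | (k=5,j=3): S=153.0589, (K−S)⁺=4.1811, hold=25.0825 ⇒ V=25.0825 continue | (k=5,j=4): S=230.9985, (K−S)⁺=0.0000, hold=5.1833 ⇒ V=5.1833 continue | (k=5,j=5): S=348.6260, (K−S)⁺=0.0000, hold=0.0000 ⇒ V=0.0000 continue  boundary S*=67.1981
step 4: (k=4,j=0): S=54.6993, (K−S)⁺=102.5407, hold=102.0210 ⇒ V=102.5407 exercise | (k=4,j=1): S=82.5529, (K−S)⁺=74.6871, hold=75.0964 ⇒ V=75.0964 continue | (k=4,j=2): S=124.5900, (K−S)⁺=32.6500, hold=42.7501 ⇒ V=42.7501 continue | (k=4,j=3): S=188.0329, (K−S)⁺=0.0000, hold=15.9410 ⇒ V=15.9410 continue | (k=4,j=4): S=283.7818, (K−S)⁺=0.0000, hold=2.8066 ⇒ V=2.8066 continue  boundary S*=54.6993
step 3: (k=3,j=0): S=67.1981, (K−S)⁺=90.0419, hold=89.7085 ⇒ V=90.0419 exercise | (k=3,j=1): S=101.4163, (K−S)⁺=55.8237, hold=60.1234 ⇒ V=60.1234 continue | (k=3,j=2): S=153.0589, (K−S)⁺=4.1811, hold=30.4047 ⇒ V=30.4047 continue | (k=3,j=3): S=230.9985, (K−S)⁺=0.0000, hold=9.9092 ⇒ V=9.9092 continue  boundary S*=67.1981
step 2: (k=2,j=0): S=82.5529, (K−S)⁺=74.6871, hold=76.1247 ⇒ V=76.1247 continue | (k=2,j=1): S=124.5900, (K−S)⁺=32.6500, hold=46.3960 ⇒ V=46.3960 continue | (k=2,j=2): S=188.0329, (K−S)⁺=0.0000, hold=20.9742 ⇒ V=20.9742 continue  boundary S*=-
step 1: (k=1,j=0): S=101.4163, (K−S)⁺=55.8237, hold=62.3399 ⇒ V=62.3399 continue | (k=1,j=1): S=153.0589, (K−S)⁺=4.1811, hold=34.6701 ⇒ V=34.6701 continue  boundary S*=-
step 0: (k=0,j=0): S=124.5900, (K−S)⁺=32.6500, hold=49.5379 ⇒ V=49.5379 continue  boundary S*=-

price = 49.5379
boundary = - - - 67.1981 54.6993 67.1981 82.5529 101.4163
tree:
49.5379
62.3399 34.6701
76.1247 46.3960 20.9742
90.0419 60.1234 30.4047 9.9092
102.5407 75.0964 42.7501 15.9410 2.8066
112.7147 90.0419 57.8645 25.0825 5.1833 0.0000
120.9964 102.5407 74.6871 38.2748 9.5727 0.0000 0.0000
127.7377 112.7147 90.0419 55.8237 17.6790 0.0000 0.0000 0.0000
133.2251 120.9964 102.5407 74.6871 32.6500 0.0000 0.0000 0.0000 0.0000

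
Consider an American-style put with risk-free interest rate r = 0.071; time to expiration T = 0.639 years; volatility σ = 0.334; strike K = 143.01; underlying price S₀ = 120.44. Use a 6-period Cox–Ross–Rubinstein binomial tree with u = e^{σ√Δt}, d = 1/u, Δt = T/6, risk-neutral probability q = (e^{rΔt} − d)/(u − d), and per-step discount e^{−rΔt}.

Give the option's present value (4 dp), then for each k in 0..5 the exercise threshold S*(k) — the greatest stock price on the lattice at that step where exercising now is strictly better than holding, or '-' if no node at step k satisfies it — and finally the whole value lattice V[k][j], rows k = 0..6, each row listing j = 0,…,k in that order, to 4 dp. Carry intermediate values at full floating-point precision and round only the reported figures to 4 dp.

Δt=0.10650  u=1.11516  d=0.89673  q=0.50753  discount=0.99247
step 6 (expiry): payoffs max(K−S,0) = 80.3853 65.1310 46.1609 22.5700 0.0000 0.0000 0.0000
step 5: (k=5,j=0): S=69.8366, (K−S)⁺=73.1734, hold=72.0961 ⇒ V=73.1734 exercise | (k=5,j=1): S=86.8477, (K−S)⁺=56.1623, hold=55.0850 ⇒ V=56.1623 exercise | (k=5,j=2): S=108.0024, (K−S)⁺=35.0076, hold=33.9304 ⇒ V=35.0076 exercise | (k=5,j=3): S=134.3100, (K−S)⁺=8.7000, hold=11.0314 ⇒ V=11.0314 continue | (k=5,j=4): S=167.0257, (K−S)⁺=0.0000, hold=0.0000 ⇒ V=0.0000 continue | (k=5,j=5): S=207.7105, (K−S)⁺=0.0000, hold=0.0000 ⇒ V=0.0000 continue  boundary S*=108.0024
step 4: (k=4,j=0): S=77.8790, (K−S)⁺=65.1310, hold=64.0537 ⇒ V=65.1310 exercise | (k=4,j=1): S=96.8491, (K−S)⁺=46.1609, hold=45.0836 ⇒ V=46.1609 exercise | (k=4,j=2): S=120.4400, (K−S)⁺=22.5700, hold=22.6670 ⇒ V=22.6670 continue | (k=4,j=3): S=149.7772, (K−S)⁺=0.0000, hold=5.3918 ⇒ V=5.3918 continue | (k=4,j=4): S=186.2605, (K−S)⁺=0.0000, hold=0.0000 ⇒ V=0.0000 continue  boundary S*=96.8491
step 3: (k=3,j=0): S=86.8477, (K−S)⁺=56.1623, hold=55.0850 ⇒ V=56.1623 exercise | (k=3,j=1): S=108.0024, (K−S)⁺=35.0076, hold=33.9792 ⇒ V=35.0076 exercise | (k=3,j=2): S=134.3100, (K−S)⁺=8.7000, hold=13.7947 ⇒ V=13.7947 continue | (k=3,j=3): S=167.0257, (K−S)⁺=0.0000, hold=2.6353 ⇒ V=2.6353 continue  boundary S*=108.0024
step 2: (k=2,j=0): S=96.8491, (K−S)⁺=46.1609, hold=45.0836 ⇒ V=46.1609 exercise | (k=2,j=1): S=120.4400, (K−S)⁺=22.5700, hold=24.0589 ⇒ V=24.0589 continue | (k=2,j=2): S=149.7772, (K−S)⁺=0.0000, hold=8.0697 ⇒ V=8.0697 continue  boundary S*=96.8491
step 1: (k=1,j=0): S=108.0024, (K−S)⁺=35.0076, hold=34.6803 ⇒ V=35.0076 exercise | (k=1,j=1): S=134.3100, (K−S)⁺=8.7000, hold=15.8239 ⇒ V=15.8239 continue  boundary S*=108.0024
step 0: (k=0,j=0): S=120.4400, (K−S)⁺=22.5700, hold=25.0810 ⇒ V=25.0810 continue  boundary S*=-

price = 25.0810
boundary = - 108.0024 96.8491 108.0024 96.8491 108.0024
tree:
25.0810
35.0076 15.8239
46.1609 24.0589 8.0697
56.1623 35.0076 13.7947 2.6353
65.1310 46.1609 22.6670 5.3918 0.0000
73.1734 56.1623 35.0076 11.0314 0.0000 0.0000
80.3853 65.1310 46.1609 22.5700 0.0000 0.0000 0.0000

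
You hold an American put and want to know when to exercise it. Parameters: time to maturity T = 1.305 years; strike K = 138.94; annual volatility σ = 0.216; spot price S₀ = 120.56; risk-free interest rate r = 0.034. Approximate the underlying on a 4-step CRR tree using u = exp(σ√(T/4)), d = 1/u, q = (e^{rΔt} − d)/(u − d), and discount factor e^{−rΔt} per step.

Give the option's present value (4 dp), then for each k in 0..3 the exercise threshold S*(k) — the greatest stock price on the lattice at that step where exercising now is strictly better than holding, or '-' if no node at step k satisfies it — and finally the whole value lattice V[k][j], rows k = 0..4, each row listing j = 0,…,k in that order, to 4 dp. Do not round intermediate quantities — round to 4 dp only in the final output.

params: Δt=0.32625 u=1.13131 d=0.88393 q=0.51429 e^(-rΔt)=0.98897
t_4 payoffs: 65.3400 44.7422 18.3800 0.0000 0.0000
t_3: node(3,0) S=83.2644 payoff=55.6756 vs cont=54.1429 → 55.6756 [stop]  node(3,1) S=106.5668 payoff=32.3732 vs cont=30.8405 → 32.3732 [stop]  node(3,2) S=136.3906 payoff=2.5494 vs cont=8.8290 → 8.8290 [wait]  node(3,3) S=174.5610 payoff=0.0000 vs cont=0.0000 → 0.0000 [wait]  ⇒ S*(3)=106.5668
t_2: node(2,0) S=94.1978 payoff=44.7422 vs cont=43.2096 → 44.7422 [stop]  node(2,1) S=120.5600 payoff=18.3800 vs cont=20.0412 → 20.0412 [wait]  node(2,2) S=154.3000 payoff=0.0000 vs cont=4.2411 → 4.2411 [wait]  ⇒ S*(2)=94.1978
t_1: node(1,0) S=106.5668 payoff=32.3732 vs cont=31.6854 → 32.3732 [stop]  node(1,1) S=136.3906 payoff=2.5494 vs cont=11.7840 → 11.7840 [wait]  ⇒ S*(1)=106.5668
t_0: node(0,0) S=120.5600 payoff=18.3800 vs cont=21.5442 → 21.5442 [wait]  ⇒ S*(0)=-

price = 21.5442
boundary = - 106.5668 94.1978 106.5668
tree:
21.5442
32.3732 11.7840
44.7422 20.0412 4.2411
55.6756 32.3732 8.8290 0.0000
65.3400 44.7422 18.3800 0.0000 0.0000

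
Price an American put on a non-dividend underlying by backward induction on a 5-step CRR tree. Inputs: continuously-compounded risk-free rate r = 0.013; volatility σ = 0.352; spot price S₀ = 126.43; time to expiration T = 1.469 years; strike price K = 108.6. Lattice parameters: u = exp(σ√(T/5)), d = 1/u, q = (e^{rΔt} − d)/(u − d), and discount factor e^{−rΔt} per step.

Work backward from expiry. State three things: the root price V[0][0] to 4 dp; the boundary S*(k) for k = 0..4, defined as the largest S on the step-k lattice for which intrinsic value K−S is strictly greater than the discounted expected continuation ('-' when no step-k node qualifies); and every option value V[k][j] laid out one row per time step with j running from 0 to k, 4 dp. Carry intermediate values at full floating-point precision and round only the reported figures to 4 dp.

price = 11.2608
boundary = - - - 71.3289 86.3231
tree:
11.2608
17.3298 4.2983
25.9251 7.4805 0.6344
37.2711 12.9491 1.1847 0.0000
49.6608 22.2769 2.2122 0.0000 0.0000
59.8985 37.2711 4.1307 0.0000 0.0000 0.0000

Δt=0.29380  u=1.21021  d=0.82630  q=0.46241  discount=0.99619
step 5 (expiry): payoffs max(K−S,0) = 59.8985 37.2711 4.1307 0.0000 0.0000 0.0000
step 4: (k=4,j=0): S=58.9392, (K−S)⁺=49.6608, hold=49.2468 ⇒ V=49.6608 exercise | (k=4,j=1): S=86.3231, (K−S)⁺=22.2769, hold=21.8629 ⇒ V=22.2769 exercise | (k=4,j=2): S=126.4300, (K−S)⁺=0.0000, hold=2.2122 ⇒ V=2.2122 continue | (k=4,j=3): S=185.1711, (K−S)⁺=0.0000, hold=0.0000 ⇒ V=0.0000 continue | (k=4,j=4): S=271.2041, (K−S)⁺=0.0000, hold=0.0000 ⇒ V=0.0000 continue  boundary S*=86.3231
step 3: (k=3,j=0): S=71.3289, (K−S)⁺=37.2711, hold=36.8571 ⇒ V=37.2711 exercise | (k=3,j=1): S=104.4693, (K−S)⁺=4.1307, hold=12.9491 ⇒ V=12.9491 continue | (k=3,j=2): S=153.0071, (K−S)⁺=0.0000, hold=1.1847 ⇒ V=1.1847 continue | (k=3,j=3): S=224.0963, (K−S)⁺=0.0000, hold=0.0000 ⇒ V=0.0000 continue  boundary S*=71.3289
step 2: (k=2,j=0): S=86.3231, (K−S)⁺=22.2769, hold=25.9251 ⇒ V=25.9251 continue | (k=2,j=1): S=126.4300, (K−S)⁺=0.0000, hold=7.4805 ⇒ V=7.4805 continue | (k=2,j=2): S=185.1711, (K−S)⁺=0.0000, hold=0.6344 ⇒ V=0.6344 continue  boundary S*=-
step 1: (k=1,j=0): S=104.4693, (K−S)⁺=4.1307, hold=17.3298 ⇒ V=17.3298 continue | (k=1,j=1): S=153.0071, (K−S)⁺=0.0000, hold=4.2983 ⇒ V=4.2983 continue  boundary S*=-
step 0: (k=0,j=0): S=126.4300, (K−S)⁺=0.0000, hold=11.2608 ⇒ V=11.2608 continue  boundary S*=-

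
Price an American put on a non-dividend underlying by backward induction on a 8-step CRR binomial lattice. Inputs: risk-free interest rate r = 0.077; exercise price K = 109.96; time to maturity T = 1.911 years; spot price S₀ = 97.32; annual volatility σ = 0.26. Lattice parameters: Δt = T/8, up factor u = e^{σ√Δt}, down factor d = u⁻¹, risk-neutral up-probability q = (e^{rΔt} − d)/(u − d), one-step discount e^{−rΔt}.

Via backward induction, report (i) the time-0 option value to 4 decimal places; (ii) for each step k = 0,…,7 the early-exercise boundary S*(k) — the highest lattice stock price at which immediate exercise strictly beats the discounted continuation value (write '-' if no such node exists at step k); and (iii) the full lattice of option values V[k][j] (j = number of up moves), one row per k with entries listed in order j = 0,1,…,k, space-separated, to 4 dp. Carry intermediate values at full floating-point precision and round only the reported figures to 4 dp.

price = 16.1233
boundary = - 85.7066 75.4791 85.7066 75.4791 85.7066 75.4791 85.7066
tree:
16.1233
24.2534 9.7819
34.4809 15.6601 5.1327
43.4880 24.2534 8.9100 2.1056
51.4202 34.4809 14.9899 4.0598 0.5207
58.4059 43.4880 24.2534 7.6485 1.1558 0.0000
64.5580 51.4202 34.4809 13.9518 2.5655 0.0000 0.0000
69.9759 58.4059 43.4880 24.2534 5.6945 0.0000 0.0000 0.0000
74.7473 64.5580 51.4202 34.4809 12.6400 0.0000 0.0000 0.0000 0.0000

Δt=0.23888, u=1.13550, d=0.88067, q=0.54112, disc=e^(-rΔt)=0.98177
k=8 terminal: V=max(K-S,0) → 74.7473 64.5580 51.4202 34.4809 12.6400 0.0000 0.0000 0.0000 0.0000
k=7: j=0 S=39.9841 intr=69.9759 cont=67.9718 V=69.9759[EX]; j=1 S=51.5541 intr=58.4059 cont=56.4019 V=58.4059[EX]; j=2 S=66.4720 intr=43.4880 cont=41.4840 V=43.4880[EX]; j=3 S=85.7066 intr=24.2534 cont=22.2493 V=24.2534[EX]; j=4 S=110.5070 intr=0.0000 cont=5.6945 V=5.6945[hold]; j=5 S=142.4838 intr=0.0000 cont=0.0000 V=0.0000[hold]; j=6 S=183.7135 intr=0.0000 cont=0.0000 V=0.0000[hold]; j=7 S=236.8736 intr=0.0000 cont=0.0000 V=0.0000[hold]  S*(7)=85.7066
k=6: j=0 S=45.4020 intr=64.5580 cont=62.5539 V=64.5580[EX]; j=1 S=58.5398 intr=51.4202 cont=49.4162 V=51.4202[EX]; j=2 S=75.4791 intr=34.4809 cont=32.4769 V=34.4809[EX]; j=3 S=97.3200 intr=12.6400 cont=13.9518 V=13.9518[hold]; j=4 S=125.4809 intr=0.0000 cont=2.5655 V=2.5655[hold]; j=5 S=161.7906 intr=0.0000 cont=0.0000 V=0.0000[hold]; j=6 S=208.6070 intr=0.0000 cont=0.0000 V=0.0000[hold]  S*(6)=75.4791
k=5: j=0 S=51.5541 intr=58.4059 cont=56.4019 V=58.4059[EX]; j=1 S=66.4720 intr=43.4880 cont=41.4840 V=43.4880[EX]; j=2 S=85.7066 intr=24.2534 cont=22.9463 V=24.2534[EX]; j=3 S=110.5070 intr=0.0000 cont=7.6485 V=7.6485[hold]; j=4 S=142.4838 intr=0.0000 cont=1.1558 V=1.1558[hold]; j=5 S=183.7135 intr=0.0000 cont=0.0000 V=0.0000[hold]  S*(5)=85.7066
k=4: j=0 S=58.5398 intr=51.4202 cont=49.4162 V=51.4202[EX]; j=1 S=75.4791 intr=34.4809 cont=32.4769 V=34.4809[EX]; j=2 S=97.3200 intr=12.6400 cont=14.9899 V=14.9899[hold]; j=3 S=125.4809 intr=0.0000 cont=4.0598 V=4.0598[hold]; j=4 S=161.7906 intr=0.0000 cont=0.5207 V=0.5207[hold]  S*(4)=75.4791
k=3: j=0 S=66.4720 intr=43.4880 cont=41.4840 V=43.4880[EX]; j=1 S=85.7066 intr=24.2534 cont=23.4977 V=24.2534[EX]; j=2 S=110.5070 intr=0.0000 cont=8.9100 V=8.9100[hold]; j=3 S=142.4838 intr=0.0000 cont=2.1056 V=2.1056[hold]  S*(3)=85.7066
k=2: j=0 S=75.4791 intr=34.4809 cont=32.4769 V=34.4809[EX]; j=1 S=97.3200 intr=12.6400 cont=15.6601 V=15.6601[hold]; j=2 S=125.4809 intr=0.0000 cont=5.1327 V=5.1327[hold]  S*(2)=75.4791
k=1: j=0 S=85.7066 intr=24.2534 cont=23.8538 V=24.2534[EX]; j=1 S=110.5070 intr=0.0000 cont=9.7819 V=9.7819[hold]  S*(1)=85.7066
k=0: j=0 S=97.3200 intr=12.6400 cont=16.1233 V=16.1233[hold]  S*(0)=-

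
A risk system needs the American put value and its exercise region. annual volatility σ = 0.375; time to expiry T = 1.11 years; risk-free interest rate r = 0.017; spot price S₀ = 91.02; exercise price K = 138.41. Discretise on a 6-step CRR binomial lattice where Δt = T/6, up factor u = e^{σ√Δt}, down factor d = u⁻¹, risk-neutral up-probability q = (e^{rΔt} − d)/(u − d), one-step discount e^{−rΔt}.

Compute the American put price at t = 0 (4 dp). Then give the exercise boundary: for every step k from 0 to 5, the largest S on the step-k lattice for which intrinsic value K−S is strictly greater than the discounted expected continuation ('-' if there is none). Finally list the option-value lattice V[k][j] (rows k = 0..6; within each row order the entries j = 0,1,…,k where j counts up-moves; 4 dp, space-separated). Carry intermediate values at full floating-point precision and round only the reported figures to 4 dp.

price = 49.4058
boundary = - 77.4619 65.9233 77.4619 91.0200 106.9512
tree:
49.4058
60.9481 36.6945
72.4867 48.2964 23.8307
82.3065 60.9481 34.3240 12.1333
90.6635 72.4867 47.3900 19.7899 3.5629
97.7758 82.3065 60.9481 31.4588 6.7371 0.0000
103.8285 90.6635 72.4867 47.3900 12.7391 0.0000 0.0000

params: Δt=0.18500 u=1.17503 d=0.85104 q=0.46949 e^(-rΔt)=0.99686
t_6 payoffs: 103.8285 90.6635 72.4867 47.3900 12.7391 0.0000 0.0000
t_5: node(5,0) S=40.6342 payoff=97.7758 vs cont=97.3411 → 97.7758 [stop]  node(5,1) S=56.1035 payoff=82.3065 vs cont=81.8719 → 82.3065 [stop]  node(5,2) S=77.4619 payoff=60.9481 vs cont=60.5135 → 60.9481 [stop]  node(5,3) S=106.9512 payoff=31.4588 vs cont=31.0242 → 31.4588 [stop]  node(5,4) S=147.6670 payoff=0.0000 vs cont=6.7371 → 6.7371 [wait]  node(5,5) S=203.8832 payoff=0.0000 vs cont=0.0000 → 0.0000 [wait]  ⇒ S*(5)=106.9512
t_4: node(4,0) S=47.7465 payoff=90.6635 vs cont=90.2289 → 90.6635 [stop]  node(4,1) S=65.9233 payoff=72.4867 vs cont=72.0521 → 72.4867 [stop]  node(4,2) S=91.0200 payoff=47.3900 vs cont=46.9554 → 47.3900 [stop]  node(4,3) S=125.6709 payoff=12.7391 vs cont=19.7899 → 19.7899 [wait]  node(4,4) S=173.5132 payoff=0.0000 vs cont=3.5629 → 3.5629 [wait]  ⇒ S*(4)=91.0200
t_3: node(3,0) S=56.1035 payoff=82.3065 vs cont=81.8719 → 82.3065 [stop]  node(3,1) S=77.4619 payoff=60.9481 vs cont=60.5135 → 60.9481 [stop]  node(3,2) S=106.9512 payoff=31.4588 vs cont=34.3240 → 34.3240 [wait]  node(3,3) S=147.6670 payoff=0.0000 vs cont=12.1333 → 12.1333 [wait]  ⇒ S*(3)=77.4619
t_2: node(2,0) S=65.9233 payoff=72.4867 vs cont=72.0521 → 72.4867 [stop]  node(2,1) S=91.0200 payoff=47.3900 vs cont=48.2964 → 48.2964 [wait]  node(2,2) S=125.6709 payoff=12.7391 vs cont=23.8307 → 23.8307 [wait]  ⇒ S*(2)=65.9233
t_1: node(1,0) S=77.4619 payoff=60.9481 vs cont=60.9377 → 60.9481 [stop]  node(1,1) S=106.9512 payoff=31.4588 vs cont=36.6945 → 36.6945 [wait]  ⇒ S*(1)=77.4619
t_0: node(0,0) S=91.0200 payoff=47.3900 vs cont=49.4058 → 49.4058 [wait]  ⇒ S*(0)=-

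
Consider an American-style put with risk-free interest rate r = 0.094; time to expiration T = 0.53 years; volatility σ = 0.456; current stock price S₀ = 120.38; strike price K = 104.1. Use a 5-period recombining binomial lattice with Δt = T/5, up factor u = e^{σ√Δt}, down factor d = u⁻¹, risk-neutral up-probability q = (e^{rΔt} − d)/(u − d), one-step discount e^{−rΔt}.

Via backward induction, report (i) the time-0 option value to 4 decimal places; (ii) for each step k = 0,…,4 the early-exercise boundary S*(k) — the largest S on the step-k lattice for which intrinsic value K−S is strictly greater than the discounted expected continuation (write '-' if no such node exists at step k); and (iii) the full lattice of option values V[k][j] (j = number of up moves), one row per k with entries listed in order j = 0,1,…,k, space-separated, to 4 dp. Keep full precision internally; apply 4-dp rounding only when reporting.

price = 6.0764
boundary = - - - 77.1125 89.4543
tree:
6.0764
10.3424 1.8738
17.0807 3.7191 0.0407
26.9875 7.3807 0.0816 0.0000
37.6266 14.6457 0.1638 0.0000 0.0000
46.7978 26.9875 0.3286 0.0000 0.0000 0.0000

Δt=0.10600  u=1.16005  d=0.86203  q=0.49655  discount=0.99009
step 5 (expiry): payoffs max(K−S,0) = 46.7978 26.9875 0.3286 0.0000 0.0000 0.0000
step 4: (k=4,j=0): S=66.4734, (K−S)⁺=37.6266, hold=36.5945 ⇒ V=37.6266 exercise | (k=4,j=1): S=89.4543, (K−S)⁺=14.6457, hold=13.6136 ⇒ V=14.6457 exercise | (k=4,j=2): S=120.3800, (K−S)⁺=0.0000, hold=0.1638 ⇒ V=0.1638 continue | (k=4,j=3): S=161.9972, (K−S)⁺=0.0000, hold=0.0000 ⇒ V=0.0000 continue | (k=4,j=4): S=218.0021, (K−S)⁺=0.0000, hold=0.0000 ⇒ V=0.0000 continue  boundary S*=89.4543
step 3: (k=3,j=0): S=77.1125, (K−S)⁺=26.9875, hold=25.9554 ⇒ V=26.9875 exercise | (k=3,j=1): S=103.7714, (K−S)⁺=0.3286, hold=7.3807 ⇒ V=7.3807 continue | (k=3,j=2): S=139.6468, (K−S)⁺=0.0000, hold=0.0816 ⇒ V=0.0816 continue | (k=3,j=3): S=187.9248, (K−S)⁺=0.0000, hold=0.0000 ⇒ V=0.0000 continue  boundary S*=77.1125
step 2: (k=2,j=0): S=89.4543, (K−S)⁺=14.6457, hold=17.0807 ⇒ V=17.0807 continue | (k=2,j=1): S=120.3800, (K−S)⁺=0.0000, hold=3.7191 ⇒ V=3.7191 continue | (k=2,j=2): S=161.9972, (K−S)⁺=0.0000, hold=0.0407 ⇒ V=0.0407 continue  boundary S*=-
step 1: (k=1,j=0): S=103.7714, (K−S)⁺=0.3286, hold=10.3424 ⇒ V=10.3424 continue | (k=1,j=1): S=139.6468, (K−S)⁺=0.0000, hold=1.8738 ⇒ V=1.8738 continue  boundary S*=-
step 0: (k=0,j=0): S=120.3800, (K−S)⁺=0.0000, hold=6.0764 ⇒ V=6.0764 continue  boundary S*=-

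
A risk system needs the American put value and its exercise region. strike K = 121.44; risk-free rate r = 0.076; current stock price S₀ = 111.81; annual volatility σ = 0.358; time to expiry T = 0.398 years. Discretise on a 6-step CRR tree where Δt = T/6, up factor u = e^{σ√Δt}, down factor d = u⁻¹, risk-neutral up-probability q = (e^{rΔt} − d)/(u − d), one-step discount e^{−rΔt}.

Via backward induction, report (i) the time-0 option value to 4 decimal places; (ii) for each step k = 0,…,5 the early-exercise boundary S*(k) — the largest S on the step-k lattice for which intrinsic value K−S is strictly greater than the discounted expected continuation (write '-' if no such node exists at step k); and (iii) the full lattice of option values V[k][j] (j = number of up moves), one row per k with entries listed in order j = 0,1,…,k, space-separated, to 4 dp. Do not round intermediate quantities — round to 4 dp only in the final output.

price = 14.6029
boundary = - - 92.9808 84.7910 92.9808 101.9617
tree:
14.6029
20.7823 8.6761
28.4592 13.4457 4.0753
36.6490 20.0516 7.0882 1.1551
44.1174 28.4592 11.9894 2.3422 0.0000
50.9281 36.6490 19.4783 4.7493 0.0000 0.0000
57.1388 44.1174 28.4592 9.6300 0.0000 0.0000 0.0000

Δt=0.06633, u=1.09659, d=0.91192, q=0.50433, disc=e^(-rΔt)=0.99497
k=6 terminal: V=max(K-S,0) → 57.1388 44.1174 28.4592 9.6300 0.0000 0.0000 0.0000
k=5: j=0 S=70.5119 intr=50.9281 cont=50.3174 V=50.9281[EX]; j=1 S=84.7910 intr=36.6490 cont=36.0383 V=36.6490[EX]; j=2 S=101.9617 intr=19.4783 cont=18.8676 V=19.4783[EX]; j=3 S=122.6095 intr=0.0000 cont=4.7493 V=4.7493[hold]; j=4 S=147.4387 intr=0.0000 cont=0.0000 V=0.0000[hold]; j=5 S=177.2959 intr=0.0000 cont=0.0000 V=0.0000[hold]  S*(5)=101.9617
k=4: j=0 S=77.3226 intr=44.1174 cont=43.5068 V=44.1174[EX]; j=1 S=92.9808 intr=28.4592 cont=27.8485 V=28.4592[EX]; j=2 S=111.8100 intr=9.6300 cont=11.9894 V=11.9894[hold]; j=3 S=134.4522 intr=0.0000 cont=2.3422 V=2.3422[hold]; j=4 S=161.6796 intr=0.0000 cont=0.0000 V=0.0000[hold]  S*(4)=92.9808
k=3: j=0 S=84.7910 intr=36.6490 cont=36.0383 V=36.6490[EX]; j=1 S=101.9617 intr=19.4783 cont=20.0516 V=20.0516[hold]; j=2 S=122.6095 intr=0.0000 cont=7.0882 V=7.0882[hold]; j=3 S=147.4387 intr=0.0000 cont=1.1551 V=1.1551[hold]  S*(3)=84.7910
k=2: j=0 S=92.9808 intr=28.4592 cont=28.1361 V=28.4592[EX]; j=1 S=111.8100 intr=9.6300 cont=13.4457 V=13.4457[hold]; j=2 S=134.4522 intr=0.0000 cont=4.0753 V=4.0753[hold]  S*(2)=92.9808
k=1: j=0 S=101.9617 intr=19.4783 cont=20.7823 V=20.7823[hold]; j=1 S=122.6095 intr=0.0000 cont=8.6761 V=8.6761[hold]  S*(1)=-
k=0: j=0 S=111.8100 intr=9.6300 cont=14.6029 V=14.6029[hold]  S*(0)=-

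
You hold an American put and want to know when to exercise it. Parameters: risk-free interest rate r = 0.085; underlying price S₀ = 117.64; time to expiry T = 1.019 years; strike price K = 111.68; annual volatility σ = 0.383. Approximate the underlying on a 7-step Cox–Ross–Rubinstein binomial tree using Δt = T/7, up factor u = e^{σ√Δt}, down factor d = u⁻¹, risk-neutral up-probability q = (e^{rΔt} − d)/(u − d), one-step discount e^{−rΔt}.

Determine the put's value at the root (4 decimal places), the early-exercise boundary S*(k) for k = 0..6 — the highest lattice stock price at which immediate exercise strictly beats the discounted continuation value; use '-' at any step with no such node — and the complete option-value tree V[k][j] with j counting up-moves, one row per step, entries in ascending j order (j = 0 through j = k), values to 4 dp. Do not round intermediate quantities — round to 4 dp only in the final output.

price = 11.5885
boundary = - - - 75.8867 65.5696 75.8867 87.8272
tree:
11.5885
17.4481 6.1525
25.4554 10.0596 2.4891
35.7933 15.9882 4.5187 0.5688
46.1104 24.5045 8.0668 1.1656 0.0000
55.0248 35.7933 14.0856 2.3889 0.0000 0.0000
62.7273 46.1104 23.8528 4.8958 0.0000 0.0000 0.0000
69.3826 55.0248 35.7933 10.0336 0.0000 0.0000 0.0000 0.0000

params: Δt=0.14557 u=1.15735 d=0.86405 q=0.50598 e^(-rΔt)=0.98770
t_7 payoffs: 69.3826 55.0248 35.7933 10.0336 0.0000 0.0000 0.0000 0.0000
t_6: node(6,0) S=48.9527 payoff=62.7273 vs cont=61.3539 → 62.7273 [stop]  node(6,1) S=65.5696 payoff=46.1104 vs cont=44.7370 → 46.1104 [stop]  node(6,2) S=87.8272 payoff=23.8528 vs cont=22.4795 → 23.8528 [stop]  node(6,3) S=117.6400 payoff=0.0000 vs cont=4.8958 → 4.8958 [wait]  node(6,4) S=157.5728 payoff=0.0000 vs cont=0.0000 → 0.0000 [wait]  node(6,5) S=211.0607 payoff=0.0000 vs cont=0.0000 → 0.0000 [wait]  node(6,6) S=282.7050 payoff=0.0000 vs cont=0.0000 → 0.0000 [wait]  ⇒ S*(6)=87.8272
t_5: node(5,0) S=56.6552 payoff=55.0248 vs cont=53.6515 → 55.0248 [stop]  node(5,1) S=75.8867 payoff=35.7933 vs cont=34.4199 → 35.7933 [stop]  node(5,2) S=101.6464 payoff=10.0336 vs cont=14.0856 → 14.0856 [wait]  node(5,3) S=136.1501 payoff=0.0000 vs cont=2.3889 → 2.3889 [wait]  node(5,4) S=182.3662 payoff=0.0000 vs cont=0.0000 → 0.0000 [wait]  node(5,5) S=244.2702 payoff=0.0000 vs cont=0.0000 → 0.0000 [wait]  ⇒ S*(5)=75.8867
t_4: node(4,0) S=65.5696 payoff=46.1104 vs cont=44.7370 → 46.1104 [stop]  node(4,1) S=87.8272 payoff=23.8528 vs cont=24.5045 → 24.5045 [wait]  node(4,2) S=117.6400 payoff=0.0000 vs cont=8.0668 → 8.0668 [wait]  node(4,3) S=157.5728 payoff=0.0000 vs cont=1.1656 → 1.1656 [wait]  node(4,4) S=211.0607 payoff=0.0000 vs cont=0.0000 → 0.0000 [wait]  ⇒ S*(4)=65.5696
t_3: node(3,0) S=75.8867 payoff=35.7933 vs cont=34.7456 → 35.7933 [stop]  node(3,1) S=101.6464 payoff=10.0336 vs cont=15.9882 → 15.9882 [wait]  node(3,2) S=136.1501 payoff=0.0000 vs cont=4.5187 → 4.5187 [wait]  node(3,3) S=182.3662 payoff=0.0000 vs cont=0.5688 → 0.5688 [wait]  ⇒ S*(3)=75.8867
t_2: node(2,0) S=87.8272 payoff=23.8528 vs cont=25.4554 → 25.4554 [wait]  node(2,1) S=117.6400 payoff=0.0000 vs cont=10.0596 → 10.0596 [wait]  node(2,2) S=157.5728 payoff=0.0000 vs cont=2.4891 → 2.4891 [wait]  ⇒ S*(2)=-
t_1: node(1,0) S=101.6464 payoff=10.0336 vs cont=17.4481 → 17.4481 [wait]  node(1,1) S=136.1501 payoff=0.0000 vs cont=6.1525 → 6.1525 [wait]  ⇒ S*(1)=-
t_0: node(0,0) S=117.6400 payoff=0.0000 vs cont=11.5885 → 11.5885 [wait]  ⇒ S*(0)=-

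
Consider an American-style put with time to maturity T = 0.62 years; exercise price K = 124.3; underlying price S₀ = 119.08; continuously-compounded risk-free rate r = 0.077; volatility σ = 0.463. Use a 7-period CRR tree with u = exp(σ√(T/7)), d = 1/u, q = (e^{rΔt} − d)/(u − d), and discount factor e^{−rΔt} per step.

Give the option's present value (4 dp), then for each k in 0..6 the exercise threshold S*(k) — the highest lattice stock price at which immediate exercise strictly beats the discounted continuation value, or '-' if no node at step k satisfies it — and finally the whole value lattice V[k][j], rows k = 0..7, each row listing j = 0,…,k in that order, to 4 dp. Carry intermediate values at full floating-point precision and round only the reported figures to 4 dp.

Δt=0.08857, u=1.14774, d=0.87128, q=0.49036, disc=e^(-rΔt)=0.99320
k=7 terminal: V=max(K-S,0) → 78.9122 64.5105 45.5392 20.5481 0.0000 0.0000 0.0000 0.0000
k=6: j=0 S=52.0933 intr=72.2067 cont=71.3619 V=72.2067[EX]; j=1 S=68.6227 intr=55.6773 cont=54.8325 V=55.6773[EX]; j=2 S=90.3968 intr=33.9032 cont=33.0583 V=33.9032[EX]; j=3 S=119.0800 intr=5.2200 cont=10.4010 V=10.4010[hold]; j=4 S=156.8644 intr=0.0000 cont=0.0000 V=0.0000[hold]; j=5 S=206.6380 intr=0.0000 cont=0.0000 V=0.0000[hold]; j=6 S=272.2048 intr=0.0000 cont=0.0000 V=0.0000[hold]  S*(6)=90.3968
k=5: j=0 S=59.7895 intr=64.5105 cont=63.6657 V=64.5105[EX]; j=1 S=78.7608 intr=45.5392 cont=44.6943 V=45.5392[EX]; j=2 S=103.7519 intr=20.5481 cont=22.2265 V=22.2265[hold]; j=3 S=136.6727 intr=0.0000 cont=5.2647 V=5.2647[hold]; j=4 S=180.0393 intr=0.0000 cont=0.0000 V=0.0000[hold]; j=5 S=237.1663 intr=0.0000 cont=0.0000 V=0.0000[hold]  S*(5)=78.7608
k=4: j=0 S=68.6227 intr=55.6773 cont=54.8325 V=55.6773[EX]; j=1 S=90.3968 intr=33.9032 cont=33.8758 V=33.9032[EX]; j=2 S=119.0800 intr=5.2200 cont=13.8146 V=13.8146[hold]; j=3 S=156.8644 intr=0.0000 cont=2.6649 V=2.6649[hold]; j=4 S=206.6380 intr=0.0000 cont=0.0000 V=0.0000[hold]  S*(4)=90.3968
k=3: j=0 S=78.7608 intr=45.5392 cont=44.6943 V=45.5392[EX]; j=1 S=103.7519 intr=20.5481 cont=23.8891 V=23.8891[hold]; j=2 S=136.6727 intr=0.0000 cont=8.2905 V=8.2905[hold]; j=3 S=180.0393 intr=0.0000 cont=1.3489 V=1.3489[hold]  S*(3)=78.7608
k=2: j=0 S=90.3968 intr=33.9032 cont=34.6855 V=34.6855[hold]; j=1 S=119.0800 intr=5.2200 cont=16.1298 V=16.1298[hold]; j=2 S=156.8644 intr=0.0000 cont=4.8534 V=4.8534[hold]  S*(2)=-
k=1: j=0 S=103.7519 intr=20.5481 cont=25.4126 V=25.4126[hold]; j=1 S=136.6727 intr=0.0000 cont=10.5283 V=10.5283[hold]  S*(1)=-
k=0: j=0 S=119.0800 intr=5.2200 cont=17.9908 V=17.9908[hold]  S*(0)=-

price = 17.9908
boundary = - - - 78.7608 90.3968 78.7608 90.3968
tree:
17.9908
25.4126 10.5283
34.6855 16.1298 4.8534
45.5392 23.8891 8.2905 1.3489
55.6773 33.9032 13.8146 2.6649 0.0000
64.5105 45.5392 22.2265 5.2647 0.0000 0.0000
72.2067 55.6773 33.9032 10.4010 0.0000 0.0000 0.0000
78.9122 64.5105 45.5392 20.5481 0.0000 0.0000 0.0000 0.0000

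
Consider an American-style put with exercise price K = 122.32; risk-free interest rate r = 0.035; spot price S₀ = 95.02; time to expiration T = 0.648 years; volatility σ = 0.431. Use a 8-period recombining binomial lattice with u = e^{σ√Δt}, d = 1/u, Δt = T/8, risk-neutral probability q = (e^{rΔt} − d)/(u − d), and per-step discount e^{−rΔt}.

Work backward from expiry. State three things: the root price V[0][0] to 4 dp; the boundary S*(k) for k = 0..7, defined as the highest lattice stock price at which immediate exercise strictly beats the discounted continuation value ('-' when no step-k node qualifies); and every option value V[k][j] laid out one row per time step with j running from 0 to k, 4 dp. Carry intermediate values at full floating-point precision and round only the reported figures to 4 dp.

price = 30.6860
boundary = - - 74.3481 65.7654 74.3481 84.0509 95.0200 107.4206
tree:
30.6860
39.0049 21.8879
47.9719 29.5565 13.7398
56.5546 38.4546 20.1267 6.9272
64.1466 47.9719 28.4090 11.3058 2.2419
70.8621 56.5546 38.2691 17.9341 4.2182 0.1221
76.8024 64.1466 47.9719 27.3000 7.9307 0.2359 0.0000
82.0570 70.8621 56.5546 38.2691 14.8994 0.4557 0.0000 0.0000
86.7049 76.8024 64.1466 47.9719 27.3000 0.8804 0.0000 0.0000 0.0000

Δt=0.08100  u=1.13051  d=0.88456  q=0.48092  discount=0.99717
step 8 (expiry): payoffs max(K−S,0) = 86.7049 76.8024 64.1466 47.9719 27.3000 0.8804 0.0000 0.0000 0.0000
step 7: (k=7,j=0): S=40.2630, (K−S)⁺=82.0570, hold=81.7107 ⇒ V=82.0570 exercise | (k=7,j=1): S=51.4579, (K−S)⁺=70.8621, hold=70.5158 ⇒ V=70.8621 exercise | (k=7,j=2): S=65.7654, (K−S)⁺=56.5546, hold=56.2084 ⇒ V=56.5546 exercise | (k=7,j=3): S=84.0509, (K−S)⁺=38.2691, hold=37.9228 ⇒ V=38.2691 exercise | (k=7,j=4): S=107.4206, (K−S)⁺=14.8994, hold=14.5531 ⇒ V=14.8994 exercise | (k=7,j=5): S=137.2881, (K−S)⁺=0.0000, hold=0.4557 ⇒ V=0.4557 continue | (k=7,j=6): S=175.4600, (K−S)⁺=0.0000, hold=0.0000 ⇒ V=0.0000 continue | (k=7,j=7): S=224.2453, (K−S)⁺=0.0000, hold=0.0000 ⇒ V=0.0000 continue  boundary S*=107.4206
step 6: (k=6,j=0): S=45.5176, (K−S)⁺=76.8024, hold=76.4561 ⇒ V=76.8024 exercise | (k=6,j=1): S=58.1734, (K−S)⁺=64.1466, hold=63.8003 ⇒ V=64.1466 exercise | (k=6,j=2): S=74.3481, (K−S)⁺=47.9719, hold=47.6256 ⇒ V=47.9719 exercise | (k=6,j=3): S=95.0200, (K−S)⁺=27.3000, hold=26.9537 ⇒ V=27.3000 exercise | (k=6,j=4): S=121.4396, (K−S)⁺=0.8804, hold=7.9307 ⇒ V=7.9307 continue | (k=6,j=5): S=155.2049, (K−S)⁺=0.0000, hold=0.2359 ⇒ V=0.2359 continue | (k=6,j=6): S=198.3585, (K−S)⁺=0.0000, hold=0.0000 ⇒ V=0.0000 continue  boundary S*=95.0200
step 5: (k=5,j=0): S=51.4579, (K−S)⁺=70.8621, hold=70.5158 ⇒ V=70.8621 exercise | (k=5,j=1): S=65.7654, (K−S)⁺=56.5546, hold=56.2084 ⇒ V=56.5546 exercise | (k=5,j=2): S=84.0509, (K−S)⁺=38.2691, hold=37.9228 ⇒ V=38.2691 exercise | (k=5,j=3): S=107.4206, (K−S)⁺=14.8994, hold=17.9341 ⇒ V=17.9341 continue | (k=5,j=4): S=137.2881, (K−S)⁺=0.0000, hold=4.2182 ⇒ V=4.2182 continue | (k=5,j=5): S=175.4600, (K−S)⁺=0.0000, hold=0.1221 ⇒ V=0.1221 continue  boundary S*=84.0509
step 4: (k=4,j=0): S=58.1734, (K−S)⁺=64.1466, hold=63.8003 ⇒ V=64.1466 exercise | (k=4,j=1): S=74.3481, (K−S)⁺=47.9719, hold=47.6256 ⇒ V=47.9719 exercise | (k=4,j=2): S=95.0200, (K−S)⁺=27.3000, hold=28.4090 ⇒ V=28.4090 continue | (k=4,j=3): S=121.4396, (K−S)⁺=0.8804, hold=11.3058 ⇒ V=11.3058 continue | (k=4,j=4): S=155.2049, (K−S)⁺=0.0000, hold=2.2419 ⇒ V=2.2419 continue  boundary S*=74.3481
step 3: (k=3,j=0): S=65.7654, (K−S)⁺=56.5546, hold=56.2084 ⇒ V=56.5546 exercise | (k=3,j=1): S=84.0509, (K−S)⁺=38.2691, hold=38.4546 ⇒ V=38.4546 continue | (k=3,j=2): S=107.4206, (K−S)⁺=14.8994, hold=20.1267 ⇒ V=20.1267 continue | (k=3,j=3): S=137.2881, (K−S)⁺=0.0000, hold=6.9272 ⇒ V=6.9272 continue  boundary S*=65.7654
step 2: (k=2,j=0): S=74.3481, (K−S)⁺=47.9719, hold=47.7146 ⇒ V=47.9719 exercise | (k=2,j=1): S=95.0200, (K−S)⁺=27.3000, hold=29.5565 ⇒ V=29.5565 continue | (k=2,j=2): S=121.4396, (K−S)⁺=0.8804, hold=13.7398 ⇒ V=13.7398 continue  boundary S*=74.3481
step 1: (k=1,j=0): S=84.0509, (K−S)⁺=38.2691, hold=39.0049 ⇒ V=39.0049 continue | (k=1,j=1): S=107.4206, (K−S)⁺=14.8994, hold=21.8879 ⇒ V=21.8879 continue  boundary S*=-
step 0: (k=0,j=0): S=95.0200, (K−S)⁺=27.3000, hold=30.6860 ⇒ V=30.6860 continue  boundary S*=-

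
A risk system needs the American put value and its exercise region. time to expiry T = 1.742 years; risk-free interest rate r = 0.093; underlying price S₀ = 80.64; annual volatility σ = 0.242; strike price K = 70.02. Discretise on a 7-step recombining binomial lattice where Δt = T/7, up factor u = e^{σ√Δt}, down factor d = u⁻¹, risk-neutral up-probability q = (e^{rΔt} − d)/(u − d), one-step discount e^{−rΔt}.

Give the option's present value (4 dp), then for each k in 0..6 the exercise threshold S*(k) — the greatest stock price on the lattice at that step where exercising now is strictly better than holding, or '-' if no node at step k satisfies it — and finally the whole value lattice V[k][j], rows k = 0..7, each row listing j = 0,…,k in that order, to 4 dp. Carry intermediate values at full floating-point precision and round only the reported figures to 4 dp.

Δt=0.24886, u=1.12831, d=0.88628, q=0.56659, disc=e^(-rΔt)=0.97712
k=7 terminal: V=max(K-S,0) → 35.3826 25.9236 13.8813 0.0000 0.0000 0.0000 0.0000 0.0000
k=6: j=0 S=39.0818 intr=30.9382 cont=29.3363 V=30.9382[EX]; j=1 S=49.7546 intr=20.2654 cont=18.6635 V=20.2654[EX]; j=2 S=63.3420 intr=6.6780 cont=5.8786 V=6.6780[EX]; j=3 S=80.6400 intr=0.0000 cont=0.0000 V=0.0000[hold]; j=4 S=102.6619 intr=0.0000 cont=0.0000 V=0.0000[hold]; j=5 S=130.6977 intr=0.0000 cont=0.0000 V=0.0000[hold]; j=6 S=166.3898 intr=0.0000 cont=0.0000 V=0.0000[hold]  S*(6)=63.3420
k=5: j=0 S=44.0964 intr=25.9236 cont=24.3216 V=25.9236[EX]; j=1 S=56.1387 intr=13.8813 cont=12.2794 V=13.8813[EX]; j=2 S=71.4696 intr=0.0000 cont=2.8281 V=2.8281[hold]; j=3 S=90.9871 intr=0.0000 cont=0.0000 V=0.0000[hold]; j=4 S=115.8347 intr=0.0000 cont=0.0000 V=0.0000[hold]; j=5 S=147.4679 intr=0.0000 cont=0.0000 V=0.0000[hold]  S*(5)=56.1387
k=4: j=0 S=49.7546 intr=20.2654 cont=18.6635 V=20.2654[EX]; j=1 S=63.3420 intr=6.6780 cont=7.4443 V=7.4443[hold]; j=2 S=80.6400 intr=0.0000 cont=1.1977 V=1.1977[hold]; j=3 S=102.6619 intr=0.0000 cont=0.0000 V=0.0000[hold]; j=4 S=130.6977 intr=0.0000 cont=0.0000 V=0.0000[hold]  S*(4)=49.7546
k=3: j=0 S=56.1387 intr=13.8813 cont=12.7036 V=13.8813[EX]; j=1 S=71.4696 intr=0.0000 cont=3.8157 V=3.8157[hold]; j=2 S=90.9871 intr=0.0000 cont=0.5072 V=0.5072[hold]; j=3 S=115.8347 intr=0.0000 cont=0.0000 V=0.0000[hold]  S*(3)=56.1387
k=2: j=0 S=63.3420 intr=6.6780 cont=7.9911 V=7.9911[hold]; j=1 S=80.6400 intr=0.0000 cont=1.8967 V=1.8967[hold]; j=2 S=102.6619 intr=0.0000 cont=0.2148 V=0.2148[hold]  S*(2)=-
k=1: j=0 S=71.4696 intr=0.0000 cont=4.4342 V=4.4342[hold]; j=1 S=90.9871 intr=0.0000 cont=0.9222 V=0.9222[hold]  S*(1)=-
k=0: j=0 S=80.6400 intr=0.0000 cont=2.3884 V=2.3884[hold]  S*(0)=-

price = 2.3884
boundary = - - - 56.1387 49.7546 56.1387 63.3420
tree:
2.3884
4.4342 0.9222
7.9911 1.8967 0.2148
13.8813 3.8157 0.5072 0.0000
20.2654 7.4443 1.1977 0.0000 0.0000
25.9236 13.8813 2.8281 0.0000 0.0000 0.0000
30.9382 20.2654 6.6780 0.0000 0.0000 0.0000 0.0000
35.3826 25.9236 13.8813 0.0000 0.0000 0.0000 0.0000 0.0000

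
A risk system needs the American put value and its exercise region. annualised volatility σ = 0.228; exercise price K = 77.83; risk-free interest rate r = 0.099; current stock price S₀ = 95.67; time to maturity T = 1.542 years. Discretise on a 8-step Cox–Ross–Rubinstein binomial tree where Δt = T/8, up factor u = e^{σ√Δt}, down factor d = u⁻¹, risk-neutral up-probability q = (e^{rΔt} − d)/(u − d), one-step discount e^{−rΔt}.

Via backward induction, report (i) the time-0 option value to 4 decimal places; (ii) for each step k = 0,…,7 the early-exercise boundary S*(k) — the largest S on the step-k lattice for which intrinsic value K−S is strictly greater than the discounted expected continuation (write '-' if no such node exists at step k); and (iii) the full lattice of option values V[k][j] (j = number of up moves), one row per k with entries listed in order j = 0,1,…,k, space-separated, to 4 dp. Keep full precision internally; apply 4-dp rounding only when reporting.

Δt=0.19275  u=1.10528  d=0.90475  q=0.57107  discount=0.98110
step 8 (expiry): payoffs max(K−S,0) = 34.8769 25.3565 13.7260 0.0000 0.0000 0.0000 0.0000 0.0000 0.0000
step 7: (k=7,j=0): S=47.4752, (K−S)⁺=30.3548, hold=28.8837 ⇒ V=30.3548 exercise | (k=7,j=1): S=57.9979, (K−S)⁺=19.8321, hold=18.3610 ⇒ V=19.8321 exercise | (k=7,j=2): S=70.8529, (K−S)⁺=6.9771, hold=5.7763 ⇒ V=6.9771 exercise | (k=7,j=3): S=86.5572, (K−S)⁺=0.0000, hold=0.0000 ⇒ V=0.0000 continue | (k=7,j=4): S=105.7422, (K−S)⁺=0.0000, hold=0.0000 ⇒ V=0.0000 continue | (k=7,j=5): S=129.1796, (K−S)⁺=0.0000, hold=0.0000 ⇒ V=0.0000 continue | (k=7,j=6): S=157.8117, (K−S)⁺=0.0000, hold=0.0000 ⇒ V=0.0000 continue | (k=7,j=7): S=192.7900, (K−S)⁺=0.0000, hold=0.0000 ⇒ V=0.0000 continue  boundary S*=70.8529
step 6: (k=6,j=0): S=52.4735, (K−S)⁺=25.3565, hold=23.8854 ⇒ V=25.3565 exercise | (k=6,j=1): S=64.1040, (K−S)⁺=13.7260, hold=12.2549 ⇒ V=13.7260 exercise | (k=6,j=2): S=78.3124, (K−S)⁺=0.0000, hold=2.9361 ⇒ V=2.9361 continue | (k=6,j=3): S=95.6700, (K−S)⁺=0.0000, hold=0.0000 ⇒ V=0.0000 continue | (k=6,j=4): S=116.8749, (K−S)⁺=0.0000, hold=0.0000 ⇒ V=0.0000 continue | (k=6,j=5): S=142.7797, (K−S)⁺=0.0000, hold=0.0000 ⇒ V=0.0000 continue | (k=6,j=6): S=174.4262, (K−S)⁺=0.0000, hold=0.0000 ⇒ V=0.0000 continue  boundary S*=64.1040
step 5: (k=5,j=0): S=57.9979, (K−S)⁺=19.8321, hold=18.3610 ⇒ V=19.8321 exercise | (k=5,j=1): S=70.8529, (K−S)⁺=6.9771, hold=7.4213 ⇒ V=7.4213 continue | (k=5,j=2): S=86.5572, (K−S)⁺=0.0000, hold=1.2356 ⇒ V=1.2356 continue | (k=5,j=3): S=105.7422, (K−S)⁺=0.0000, hold=0.0000 ⇒ V=0.0000 continue | (k=5,j=4): S=129.1796, (K−S)⁺=0.0000, hold=0.0000 ⇒ V=0.0000 continue | (k=5,j=5): S=157.8117, (K−S)⁺=0.0000, hold=0.0000 ⇒ V=0.0000 continue  boundary S*=57.9979
step 4: (k=4,j=0): S=64.1040, (K−S)⁺=13.7260, hold=12.5038 ⇒ V=13.7260 exercise | (k=4,j=1): S=78.3124, (K−S)⁺=0.0000, hold=3.8153 ⇒ V=3.8153 continue | (k=4,j=2): S=95.6700, (K−S)⁺=0.0000, hold=0.5200 ⇒ V=0.5200 continue | (k=4,j=3): S=116.8749, (K−S)⁺=0.0000, hold=0.0000 ⇒ V=0.0000 continue | (k=4,j=4): S=142.7797, (K−S)⁺=0.0000, hold=0.0000 ⇒ V=0.0000 continue  boundary S*=64.1040
step 3: (k=3,j=0): S=70.8529, (K−S)⁺=6.9771, hold=7.9139 ⇒ V=7.9139 continue | (k=3,j=1): S=86.5572, (K−S)⁺=0.0000, hold=1.8969 ⇒ V=1.8969 continue | (k=3,j=2): S=105.7422, (K−S)⁺=0.0000, hold=0.2188 ⇒ V=0.2188 continue | (k=3,j=3): S=129.1796, (K−S)⁺=0.0000, hold=0.0000 ⇒ V=0.0000 continue  boundary S*=-
step 2: (k=2,j=0): S=78.3124, (K−S)⁺=0.0000, hold=4.3932 ⇒ V=4.3932 continue | (k=2,j=1): S=95.6700, (K−S)⁺=0.0000, hold=0.9209 ⇒ V=0.9209 continue | (k=2,j=2): S=116.8749, (K−S)⁺=0.0000, hold=0.0921 ⇒ V=0.0921 continue  boundary S*=-
step 1: (k=1,j=0): S=86.5572, (K−S)⁺=0.0000, hold=2.3647 ⇒ V=2.3647 continue | (k=1,j=1): S=105.7422, (K−S)⁺=0.0000, hold=0.4391 ⇒ V=0.4391 continue  boundary S*=-
step 0: (k=0,j=0): S=95.6700, (K−S)⁺=0.0000, hold=1.2411 ⇒ V=1.2411 continue  boundary S*=-

price = 1.2411
boundary = - - - - 64.1040 57.9979 64.1040 70.8529
tree:
1.2411
2.3647 0.4391
4.3932 0.9209 0.0921
7.9139 1.8969 0.2188 0.0000
13.7260 3.8153 0.5200 0.0000 0.0000
19.8321 7.4213 1.2356 0.0000 0.0000 0.0000
25.3565 13.7260 2.9361 0.0000 0.0000 0.0000 0.0000
30.3548 19.8321 6.9771 0.0000 0.0000 0.0000 0.0000 0.0000
34.8769 25.3565 13.7260 0.0000 0.0000 0.0000 0.0000 0.0000 0.0000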